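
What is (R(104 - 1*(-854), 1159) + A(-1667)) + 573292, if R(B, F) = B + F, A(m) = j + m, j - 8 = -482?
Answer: 573268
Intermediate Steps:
j = -474 (j = 8 - 482 = -474)
A(m) = -474 + m
(R(104 - 1*(-854), 1159) + A(-1667)) + 573292 = (((104 - 1*(-854)) + 1159) + (-474 - 1667)) + 573292 = (((104 + 854) + 1159) - 2141) + 573292 = ((958 + 1159) - 2141) + 573292 = (2117 - 2141) + 573292 = -24 + 573292 = 573268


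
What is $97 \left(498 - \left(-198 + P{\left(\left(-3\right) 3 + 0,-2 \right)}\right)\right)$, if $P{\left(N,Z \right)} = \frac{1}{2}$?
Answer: $\frac{134927}{2} \approx 67464.0$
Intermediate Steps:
$P{\left(N,Z \right)} = \frac{1}{2}$
$97 \left(498 - \left(-198 + P{\left(\left(-3\right) 3 + 0,-2 \right)}\right)\right) = 97 \left(498 + \left(198 - \frac{1}{2}\right)\right) = 97 \left(498 + \frac{395}{2}\right) = 97 \cdot \frac{1391}{2} = \frac{134927}{2}$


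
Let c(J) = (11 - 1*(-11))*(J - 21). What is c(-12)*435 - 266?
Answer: -316076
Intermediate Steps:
c(J) = -462 + 22*J (c(J) = (11 + 11)*(-21 + J) = 22*(-21 + J) = -462 + 22*J)
c(-12)*435 - 266 = (-462 + 22*(-12))*435 - 266 = (-462 - 264)*435 - 266 = -726*435 - 266 = -315810 - 266 = -316076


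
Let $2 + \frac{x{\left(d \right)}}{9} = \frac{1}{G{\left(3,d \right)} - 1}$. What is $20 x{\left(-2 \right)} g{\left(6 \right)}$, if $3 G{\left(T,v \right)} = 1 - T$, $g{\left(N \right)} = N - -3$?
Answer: $-4212$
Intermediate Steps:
$g{\left(N \right)} = 3 + N$ ($g{\left(N \right)} = N + 3 = 3 + N$)
$G{\left(T,v \right)} = \frac{1}{3} - \frac{T}{3}$ ($G{\left(T,v \right)} = \frac{1 - T}{3} = \frac{1}{3} - \frac{T}{3}$)
$x{\left(d \right)} = - \frac{117}{5}$ ($x{\left(d \right)} = -18 + \frac{9}{\left(\frac{1}{3} - 1\right) - 1} = -18 + \frac{9}{- \frac{2}{3} - 1} = -18 + \frac{9}{- \frac{5}{3}} = -18 + 9 \left(- \frac{3}{5}\right) = -18 - \frac{27}{5} = - \frac{117}{5}$)
$20 x{\left(-2 \right)} g{\left(6 \right)} = 20 \left(- \frac{117}{5}\right) \left(3 + 6\right) = \left(-468\right) 9 = -4212$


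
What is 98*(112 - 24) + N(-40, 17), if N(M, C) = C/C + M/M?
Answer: 8626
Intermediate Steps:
N(M, C) = 2 (N(M, C) = 1 + 1 = 2)
98*(112 - 24) + N(-40, 17) = 98*(112 - 24) + 2 = 98*88 + 2 = 8624 + 2 = 8626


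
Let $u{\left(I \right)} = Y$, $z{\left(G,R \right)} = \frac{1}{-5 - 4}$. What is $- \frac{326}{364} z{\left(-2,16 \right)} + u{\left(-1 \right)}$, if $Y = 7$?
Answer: $\frac{11629}{1638} \approx 7.0995$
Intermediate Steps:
$z{\left(G,R \right)} = - \frac{1}{9}$ ($z{\left(G,R \right)} = \frac{1}{-9} = - \frac{1}{9}$)
$u{\left(I \right)} = 7$
$- \frac{326}{364} z{\left(-2,16 \right)} + u{\left(-1 \right)} = - \frac{326}{364} \left(- \frac{1}{9}\right) + 7 = \left(-326\right) \frac{1}{364} \left(- \frac{1}{9}\right) + 7 = \left(- \frac{163}{182}\right) \left(- \frac{1}{9}\right) + 7 = \frac{163}{1638} + 7 = \frac{11629}{1638}$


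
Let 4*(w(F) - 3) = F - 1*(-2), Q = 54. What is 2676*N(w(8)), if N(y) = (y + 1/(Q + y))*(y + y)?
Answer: 19324734/119 ≈ 1.6239e+5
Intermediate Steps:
w(F) = 7/2 + F/4 (w(F) = 3 + (F - 1*(-2))/4 = 3 + (F + 2)/4 = 3 + (2 + F)/4 = 3 + (1/2 + F/4) = 7/2 + F/4)
N(y) = 2*y*(y + 1/(54 + y)) (N(y) = (y + 1/(54 + y))*(y + y) = (y + 1/(54 + y))*(2*y) = 2*y*(y + 1/(54 + y)))
2676*N(w(8)) = 2676*(2*(7/2 + (1/4)*8)*(1 + (7/2 + (1/4)*8)**2 + 54*(7/2 + (1/4)*8))/(54 + (7/2 + (1/4)*8))) = 2676*(2*(7/2 + 2)*(1 + (7/2 + 2)**2 + 54*(7/2 + 2))/(54 + (7/2 + 2))) = 2676*(2*(11/2)*(1 + (11/2)**2 + 54*(11/2))/(54 + 11/2)) = 2676*(2*(11/2)*(1 + 121/4 + 297)/(119/2)) = 2676*(2*(11/2)*(2/119)*(1313/4)) = 2676*(14443/238) = 19324734/119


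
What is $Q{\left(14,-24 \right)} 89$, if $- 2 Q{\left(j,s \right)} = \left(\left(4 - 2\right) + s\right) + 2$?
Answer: $890$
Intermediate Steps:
$Q{\left(j,s \right)} = -2 - \frac{s}{2}$ ($Q{\left(j,s \right)} = - \frac{\left(\left(4 - 2\right) + s\right) + 2}{2} = - \frac{\left(2 + s\right) + 2}{2} = - \frac{4 + s}{2} = -2 - \frac{s}{2}$)
$Q{\left(14,-24 \right)} 89 = \left(-2 - -12\right) 89 = \left(-2 + 12\right) 89 = 10 \cdot 89 = 890$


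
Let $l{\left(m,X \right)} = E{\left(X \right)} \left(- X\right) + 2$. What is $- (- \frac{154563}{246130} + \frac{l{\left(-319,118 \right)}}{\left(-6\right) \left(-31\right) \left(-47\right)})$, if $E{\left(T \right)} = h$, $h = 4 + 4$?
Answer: $\frac{186555881}{358611410} \approx 0.52022$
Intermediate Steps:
$h = 8$
$E{\left(T \right)} = 8$
$l{\left(m,X \right)} = 2 - 8 X$ ($l{\left(m,X \right)} = 8 \left(- X\right) + 2 = - 8 X + 2 = 2 - 8 X$)
$- (- \frac{154563}{246130} + \frac{l{\left(-319,118 \right)}}{\left(-6\right) \left(-31\right) \left(-47\right)}) = - (- \frac{154563}{246130} + \frac{2 - 944}{\left(-6\right) \left(-31\right) \left(-47\right)}) = - (\left(-154563\right) \frac{1}{246130} + \frac{2 - 944}{186 \left(-47\right)}) = - (- \frac{154563}{246130} - \frac{942}{-8742}) = - (- \frac{154563}{246130} - - \frac{157}{1457}) = - (- \frac{154563}{246130} + \frac{157}{1457}) = \left(-1\right) \left(- \frac{186555881}{358611410}\right) = \frac{186555881}{358611410}$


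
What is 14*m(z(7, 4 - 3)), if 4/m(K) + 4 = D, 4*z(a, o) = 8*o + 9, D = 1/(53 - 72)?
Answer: -152/11 ≈ -13.818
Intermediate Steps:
D = -1/19 (D = 1/(-19) = -1/19 ≈ -0.052632)
z(a, o) = 9/4 + 2*o (z(a, o) = (8*o + 9)/4 = (9 + 8*o)/4 = 9/4 + 2*o)
m(K) = -76/77 (m(K) = 4/(-4 - 1/19) = 4/(-77/19) = 4*(-19/77) = -76/77)
14*m(z(7, 4 - 3)) = 14*(-76/77) = -152/11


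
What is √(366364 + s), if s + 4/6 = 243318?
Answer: 2*√1371783/3 ≈ 780.82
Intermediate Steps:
s = 729952/3 (s = -⅔ + 243318 = 729952/3 ≈ 2.4332e+5)
√(366364 + s) = √(366364 + 729952/3) = √(1829044/3) = 2*√1371783/3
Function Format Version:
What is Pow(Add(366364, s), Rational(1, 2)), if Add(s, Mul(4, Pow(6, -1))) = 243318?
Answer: Mul(Rational(2, 3), Pow(1371783, Rational(1, 2))) ≈ 780.82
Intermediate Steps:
s = Rational(729952, 3) (s = Add(Rational(-2, 3), 243318) = Rational(729952, 3) ≈ 2.4332e+5)
Pow(Add(366364, s), Rational(1, 2)) = Pow(Add(366364, Rational(729952, 3)), Rational(1, 2)) = Pow(Rational(1829044, 3), Rational(1, 2)) = Mul(Rational(2, 3), Pow(1371783, Rational(1, 2)))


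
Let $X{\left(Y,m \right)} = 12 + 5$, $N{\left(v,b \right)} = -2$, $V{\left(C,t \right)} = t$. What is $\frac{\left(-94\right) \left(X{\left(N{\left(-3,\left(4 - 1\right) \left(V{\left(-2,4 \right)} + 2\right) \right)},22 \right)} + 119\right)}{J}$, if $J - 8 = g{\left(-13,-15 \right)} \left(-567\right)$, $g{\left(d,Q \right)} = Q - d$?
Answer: $- \frac{6392}{571} \approx -11.194$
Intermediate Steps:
$J = 1142$ ($J = 8 + \left(-15 - -13\right) \left(-567\right) = 8 + \left(-15 + 13\right) \left(-567\right) = 8 - -1134 = 8 + 1134 = 1142$)
$X{\left(Y,m \right)} = 17$
$\frac{\left(-94\right) \left(X{\left(N{\left(-3,\left(4 - 1\right) \left(V{\left(-2,4 \right)} + 2\right) \right)},22 \right)} + 119\right)}{J} = \frac{\left(-94\right) \left(17 + 119\right)}{1142} = \left(-94\right) 136 \cdot \frac{1}{1142} = \left(-12784\right) \frac{1}{1142} = - \frac{6392}{571}$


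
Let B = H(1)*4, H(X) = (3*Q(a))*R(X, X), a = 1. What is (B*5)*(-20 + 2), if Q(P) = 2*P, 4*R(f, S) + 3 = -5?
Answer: 4320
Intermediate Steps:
R(f, S) = -2 (R(f, S) = -3/4 + (1/4)*(-5) = -3/4 - 5/4 = -2)
H(X) = -12 (H(X) = (3*(2*1))*(-2) = (3*2)*(-2) = 6*(-2) = -12)
B = -48 (B = -12*4 = -48)
(B*5)*(-20 + 2) = (-48*5)*(-20 + 2) = -240*(-18) = 4320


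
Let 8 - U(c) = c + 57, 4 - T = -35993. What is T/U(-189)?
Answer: 35997/140 ≈ 257.12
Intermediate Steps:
T = 35997 (T = 4 - 1*(-35993) = 4 + 35993 = 35997)
U(c) = -49 - c (U(c) = 8 - (c + 57) = 8 - (57 + c) = 8 + (-57 - c) = -49 - c)
T/U(-189) = 35997/(-49 - 1*(-189)) = 35997/(-49 + 189) = 35997/140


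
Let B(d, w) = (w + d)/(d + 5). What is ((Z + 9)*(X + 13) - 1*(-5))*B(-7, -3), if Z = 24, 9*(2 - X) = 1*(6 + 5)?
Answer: 6895/3 ≈ 2298.3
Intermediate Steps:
X = 7/9 (X = 2 - (6 + 5)/9 = 2 - 11/9 = 7/9 ≈ 0.77778)
B(d, w) = (d + w)/(5 + d)
((Z + 9)*(X + 13) - 1*(-5))*B(-7, -3) = ((24 + 9)*(7/9 + 13) - 1*(-5))*((-7 - 3)/(5 - 7)) = (33*(124/9) + 5)*(-10/(-2)) = (1364/3 + 5)*(-½*(-10)) = (1379/3)*5 = 6895/3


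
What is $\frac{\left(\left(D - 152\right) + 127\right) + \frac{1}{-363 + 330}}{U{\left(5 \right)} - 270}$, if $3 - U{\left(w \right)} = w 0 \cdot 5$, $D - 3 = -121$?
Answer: $\frac{4720}{8811} \approx 0.53569$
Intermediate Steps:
$D = -118$ ($D = 3 - 121 = -118$)
$U{\left(w \right)} = 3$ ($U{\left(w \right)} = 3 - w 0 \cdot 5 = 3 - w 0 = 3 - 0 = 3 + 0 = 3$)
$\frac{\left(\left(D - 152\right) + 127\right) + \frac{1}{-363 + 330}}{U{\left(5 \right)} - 270} = \frac{\left(\left(-118 - 152\right) + 127\right) + \frac{1}{-363 + 330}}{3 - 270} = \frac{\left(-270 + 127\right) + \frac{1}{-33}}{-267} = \left(-143 - \frac{1}{33}\right) \left(- \frac{1}{267}\right) = \left(- \frac{4720}{33}\right) \left(- \frac{1}{267}\right) = \frac{4720}{8811}$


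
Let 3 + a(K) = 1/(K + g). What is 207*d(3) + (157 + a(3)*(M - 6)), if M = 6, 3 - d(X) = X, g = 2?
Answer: 157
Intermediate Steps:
d(X) = 3 - X
a(K) = -3 + 1/(2 + K) (a(K) = -3 + 1/(K + 2) = -3 + 1/(2 + K))
207*d(3) + (157 + a(3)*(M - 6)) = 207*(3 - 1*3) + (157 + ((-5 - 3*3)/(2 + 3))*(6 - 6)) = 207*(3 - 3) + (157 + ((-5 - 9)/5)*0) = 207*0 + (157 + ((⅕)*(-14))*0) = 0 + (157 - 14/5*0) = 0 + (157 + 0) = 0 + 157 = 157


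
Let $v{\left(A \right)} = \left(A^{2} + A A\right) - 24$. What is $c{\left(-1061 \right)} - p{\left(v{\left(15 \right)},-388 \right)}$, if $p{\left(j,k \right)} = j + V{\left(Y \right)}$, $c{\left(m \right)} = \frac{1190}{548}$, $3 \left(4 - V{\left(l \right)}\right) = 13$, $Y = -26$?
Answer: $- \frac{348113}{822} \approx -423.5$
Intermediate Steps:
$V{\left(l \right)} = - \frac{1}{3}$ ($V{\left(l \right)} = 4 - \frac{13}{3} = - \frac{1}{3}$)
$c{\left(m \right)} = \frac{595}{274}$ ($c{\left(m \right)} = 1190 \cdot \frac{1}{548} = \frac{595}{274}$)
$v{\left(A \right)} = -24 + 2 A^{2}$ ($v{\left(A \right)} = \left(A^{2} + A^{2}\right) - 24 = 2 A^{2} - 24 = -24 + 2 A^{2}$)
$p{\left(j,k \right)} = - \frac{1}{3} + j$ ($p{\left(j,k \right)} = j - \frac{1}{3} = - \frac{1}{3} + j$)
$c{\left(-1061 \right)} - p{\left(v{\left(15 \right)},-388 \right)} = \frac{595}{274} - \left(- \frac{1}{3} - \left(24 - 2 \cdot 15^{2}\right)\right) = \frac{595}{274} - \left(- \frac{1}{3} + \left(-24 + 2 \cdot 225\right)\right) = \frac{595}{274} - \left(- \frac{1}{3} + \left(-24 + 450\right)\right) = \frac{595}{274} - \left(- \frac{1}{3} + 426\right) = \frac{595}{274} - \frac{1277}{3} = - \frac{348113}{822}$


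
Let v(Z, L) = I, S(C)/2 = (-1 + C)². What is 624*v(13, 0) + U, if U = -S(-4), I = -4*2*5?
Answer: -25010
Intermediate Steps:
I = -40 (I = -8*5 = -40)
S(C) = 2*(-1 + C)²
U = -50 (U = -2*(-1 - 4)² = -2*(-5)² = -2*25 = -1*50 = -50)
v(Z, L) = -40
624*v(13, 0) + U = 624*(-40) - 50 = -24960 - 50 = -25010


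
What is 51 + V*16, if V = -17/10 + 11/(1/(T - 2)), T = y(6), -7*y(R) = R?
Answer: -16767/35 ≈ -479.06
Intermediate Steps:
y(R) = -R/7
T = -6/7 (T = -⅐*6 = -6/7 ≈ -0.85714)
V = -2319/70 (V = -17/10 + 11/(1/(-6/7 - 2)) = -17*⅒ + 11/(1/(-20/7)) = -17/10 + 11/(-7/20) = -17/10 + 11*(-20/7) = -17/10 - 220/7 = -2319/70 ≈ -33.129)
51 + V*16 = 51 - 2319/70*16 = 51 - 18552/35 = -16767/35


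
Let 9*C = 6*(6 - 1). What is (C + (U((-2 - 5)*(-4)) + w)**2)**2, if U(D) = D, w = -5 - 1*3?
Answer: 1464100/9 ≈ 1.6268e+5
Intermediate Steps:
w = -8 (w = -5 - 3 = -8)
C = 10/3 (C = (6*(6 - 1))/9 = (6*5)/9 = (1/9)*30 = 10/3 ≈ 3.3333)
(C + (U((-2 - 5)*(-4)) + w)**2)**2 = (10/3 + ((-2 - 5)*(-4) - 8)**2)**2 = (10/3 + (-7*(-4) - 8)**2)**2 = (10/3 + (28 - 8)**2)**2 = (10/3 + 20**2)**2 = (10/3 + 400)**2 = (1210/3)**2 = 1464100/9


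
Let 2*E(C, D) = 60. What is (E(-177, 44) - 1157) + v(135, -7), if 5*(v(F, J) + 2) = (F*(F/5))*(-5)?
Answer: -4774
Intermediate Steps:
E(C, D) = 30 (E(C, D) = (½)*60 = 30)
v(F, J) = -2 - F²/5 (v(F, J) = -2 + ((F*(F/5))*(-5))/5 = -2 + ((F²/5)*(-5))/5 = -2 + (-F²)/5 = -2 - F²/5)
(E(-177, 44) - 1157) + v(135, -7) = (30 - 1157) + (-2 - ⅕*135²) = -1127 + (-2 - ⅕*18225) = -1127 + (-2 - 3645) = -1127 - 3647 = -4774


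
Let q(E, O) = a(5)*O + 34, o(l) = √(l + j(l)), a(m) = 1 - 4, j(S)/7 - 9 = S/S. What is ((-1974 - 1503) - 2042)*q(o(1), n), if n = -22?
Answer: -551900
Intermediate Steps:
j(S) = 70 (j(S) = 63 + 7*(S/S) = 63 + 7*1 = 63 + 7 = 70)
a(m) = -3
o(l) = √(70 + l) (o(l) = √(l + 70) = √(70 + l))
q(E, O) = 34 - 3*O (q(E, O) = -3*O + 34 = 34 - 3*O)
((-1974 - 1503) - 2042)*q(o(1), n) = ((-1974 - 1503) - 2042)*(34 - 3*(-22)) = (-3477 - 2042)*(34 + 66) = -5519*100 = -551900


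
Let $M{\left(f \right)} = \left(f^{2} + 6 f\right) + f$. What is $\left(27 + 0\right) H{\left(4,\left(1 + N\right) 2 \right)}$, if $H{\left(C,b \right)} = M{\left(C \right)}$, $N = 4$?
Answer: $1188$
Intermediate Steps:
$M{\left(f \right)} = f^{2} + 7 f$
$H{\left(C,b \right)} = C \left(7 + C\right)$
$\left(27 + 0\right) H{\left(4,\left(1 + N\right) 2 \right)} = \left(27 + 0\right) 4 \left(7 + 4\right) = 27 \cdot 4 \cdot 11 = 27 \cdot 44 = 1188$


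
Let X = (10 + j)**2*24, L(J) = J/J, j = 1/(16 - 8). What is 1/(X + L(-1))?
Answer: 8/19691 ≈ 0.00040628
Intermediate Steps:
j = 1/8 ≈ 0.12500
L(J) = 1
X = 19683/8 (X = (10 + 1/8)**2*24 = (81/8)**2*24 = (6561/64)*24 = 19683/8 ≈ 2460.4)
1/(X + L(-1)) = 1/(19683/8 + 1) = 1/(19691/8) = 8/19691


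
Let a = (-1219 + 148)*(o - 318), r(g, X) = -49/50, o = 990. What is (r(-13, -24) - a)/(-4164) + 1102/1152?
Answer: -858873299/4996800 ≈ -171.88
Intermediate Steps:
r(g, X) = -49/50 (r(g, X) = -49*1/50 = -49/50)
a = -719712 (a = (-1219 + 148)*(990 - 318) = -1071*672 = -719712)
(r(-13, -24) - a)/(-4164) + 1102/1152 = (-49/50 - 1*(-719712))/(-4164) + 1102/1152 = (-49/50 + 719712)*(-1/4164) + 1102*(1/1152) = (35985551/50)*(-1/4164) + 551/576 = -35985551/208200 + 551/576 = -858873299/4996800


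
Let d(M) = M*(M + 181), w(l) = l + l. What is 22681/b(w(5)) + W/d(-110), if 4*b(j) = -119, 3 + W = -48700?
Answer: -702758783/929390 ≈ -756.15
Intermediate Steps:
w(l) = 2*l
W = -48703 (W = -3 - 48700 = -48703)
b(j) = -119/4 (b(j) = (¼)*(-119) = -119/4)
d(M) = M*(181 + M)
22681/b(w(5)) + W/d(-110) = 22681/(-119/4) - 48703*(-1/(110*(181 - 110))) = 22681*(-4/119) - 48703/((-110*71)) = -90724/119 - 48703/(-7810) = -90724/119 - 48703*(-1/7810) = -90724/119 + 48703/7810 = -702758783/929390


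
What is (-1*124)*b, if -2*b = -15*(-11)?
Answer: 10230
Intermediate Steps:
b = -165/2 (b = -(-15)*(-11)/2 = -1/2*165 = -165/2 ≈ -82.500)
(-1*124)*b = -1*124*(-165/2) = -124*(-165/2) = 10230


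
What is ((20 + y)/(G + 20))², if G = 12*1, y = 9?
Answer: 841/1024 ≈ 0.82129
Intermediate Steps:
G = 12
((20 + y)/(G + 20))² = ((20 + 9)/(12 + 20))² = (29/32)² = 841/1024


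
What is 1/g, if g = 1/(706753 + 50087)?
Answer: 756840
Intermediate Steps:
g = 1/756840 ≈ 1.3213e-6
1/g = 1/(1/756840) = 756840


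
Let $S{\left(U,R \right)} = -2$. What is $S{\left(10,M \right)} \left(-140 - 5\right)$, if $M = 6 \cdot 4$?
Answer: $290$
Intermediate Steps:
$M = 24$
$S{\left(10,M \right)} \left(-140 - 5\right) = - 2 \left(-140 - 5\right) = \left(-2\right) \left(-145\right) = 290$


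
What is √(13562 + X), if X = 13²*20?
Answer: √16942 ≈ 130.16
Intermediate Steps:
X = 3380 (X = 169*20 = 3380)
√(13562 + X) = √(13562 + 3380) = √16942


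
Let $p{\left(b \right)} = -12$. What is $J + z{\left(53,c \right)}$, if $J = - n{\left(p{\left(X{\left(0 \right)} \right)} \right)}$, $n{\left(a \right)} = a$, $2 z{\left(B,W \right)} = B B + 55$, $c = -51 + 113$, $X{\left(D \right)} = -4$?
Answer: $1444$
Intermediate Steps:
$c = 62$
$z{\left(B,W \right)} = \frac{55}{2} + \frac{B^{2}}{2}$ ($z{\left(B,W \right)} = \frac{B B + 55}{2} = \frac{B^{2} + 55}{2} = \frac{55 + B^{2}}{2} = \frac{55}{2} + \frac{B^{2}}{2}$)
$J = 12$ ($J = \left(-1\right) \left(-12\right) = 12$)
$J + z{\left(53,c \right)} = 12 + \left(\frac{55}{2} + \frac{53^{2}}{2}\right) = 12 + \left(\frac{55}{2} + \frac{1}{2} \cdot 2809\right) = 12 + \left(\frac{55}{2} + \frac{2809}{2}\right) = 12 + 1432 = 1444$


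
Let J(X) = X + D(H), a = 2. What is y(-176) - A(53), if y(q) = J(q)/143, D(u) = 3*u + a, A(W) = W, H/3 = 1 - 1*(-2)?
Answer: -7726/143 ≈ -54.028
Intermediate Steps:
H = 9 (H = 3*(1 - 1*(-2)) = 3*(1 + 2) = 3*3 = 9)
D(u) = 2 + 3*u (D(u) = 3*u + 2 = 2 + 3*u)
J(X) = 29 + X (J(X) = X + (2 + 3*9) = X + (2 + 27) = X + 29 = 29 + X)
y(q) = 29/143 + q/143 (y(q) = (29 + q)/143 = (29 + q)*(1/143) = 29/143 + q/143)
y(-176) - A(53) = (29/143 + (1/143)*(-176)) - 1*53 = (29/143 - 16/13) - 53 = -147/143 - 53 = -7726/143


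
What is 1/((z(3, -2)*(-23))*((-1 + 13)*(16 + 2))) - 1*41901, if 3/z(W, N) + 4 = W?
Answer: -624492503/14904 ≈ -41901.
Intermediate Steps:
z(W, N) = 3/(-4 + W)
1/((z(3, -2)*(-23))*((-1 + 13)*(16 + 2))) - 1*41901 = 1/(((3/(-4 + 3))*(-23))*((-1 + 13)*(16 + 2))) - 1*41901 = 1/(((3/(-1))*(-23))*(12*18)) - 41901 = 1/(((3*(-1))*(-23))*216) - 41901 = 1/(-3*(-23)*216) - 41901 = 1/(69*216) - 41901 = 1/14904 - 41901 = -624492503/14904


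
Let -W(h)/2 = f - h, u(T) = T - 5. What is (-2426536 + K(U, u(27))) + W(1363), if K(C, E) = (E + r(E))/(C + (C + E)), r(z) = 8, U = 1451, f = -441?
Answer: -3542320721/1462 ≈ -2.4229e+6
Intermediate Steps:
u(T) = -5 + T
W(h) = 882 + 2*h (W(h) = -2*(-441 - h) = 882 + 2*h)
K(C, E) = (8 + E)/(E + 2*C) (K(C, E) = (E + 8)/(C + (C + E)) = (8 + E)/(E + 2*C))
(-2426536 + K(U, u(27))) + W(1363) = (-2426536 + (8 + (-5 + 27))/((-5 + 27) + 2*1451)) + (882 + 2*1363) = (-2426536 + (8 + 22)/(22 + 2902)) + (882 + 2726) = (-2426536 + 30/2924) + 3608 = (-2426536 + (1/2924)*30) + 3608 = (-2426536 + 15/1462) + 3608 = -3547595617/1462 + 3608 = -3542320721/1462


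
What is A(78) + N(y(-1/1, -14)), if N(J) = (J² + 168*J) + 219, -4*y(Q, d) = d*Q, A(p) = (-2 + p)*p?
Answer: 22285/4 ≈ 5571.3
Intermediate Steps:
A(p) = p*(-2 + p)
y(Q, d) = -Q*d/4 (y(Q, d) = -d*Q/4 = -Q*d/4)
N(J) = 219 + J² + 168*J
A(78) + N(y(-1/1, -14)) = 78*(-2 + 78) + (219 + (-¼*(-1/1)*(-14))² + 168*(-¼*(-1/1)*(-14))) = 78*76 + (219 + (-¼*(-1*1)*(-14))² + 168*(-¼*(-1*1)*(-14))) = 5928 + (219 + (-¼*(-1)*(-14))² + 168*(-¼*(-1)*(-14))) = 5928 + (219 + (-7/2)² + 168*(-7/2)) = 5928 + (219 + 49/4 - 588) = 5928 - 1427/4 = 22285/4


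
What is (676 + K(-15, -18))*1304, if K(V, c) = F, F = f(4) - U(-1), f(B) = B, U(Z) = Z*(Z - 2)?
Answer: 882808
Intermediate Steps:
U(Z) = Z*(-2 + Z)
F = 1 (F = 4 - (-1)*(-2 - 1) = 4 - (-1)*(-3) = 4 - 1*3 = 4 - 3 = 1)
K(V, c) = 1
(676 + K(-15, -18))*1304 = (676 + 1)*1304 = 677*1304 = 882808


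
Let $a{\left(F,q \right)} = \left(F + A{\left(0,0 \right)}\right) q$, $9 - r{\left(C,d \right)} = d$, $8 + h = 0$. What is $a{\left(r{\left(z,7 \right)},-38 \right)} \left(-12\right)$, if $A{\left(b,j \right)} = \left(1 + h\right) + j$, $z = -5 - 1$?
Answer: $-2280$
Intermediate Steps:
$h = -8$ ($h = -8 + 0 = -8$)
$z = -6$
$A{\left(b,j \right)} = -7 + j$ ($A{\left(b,j \right)} = \left(1 - 8\right) + j = -7 + j$)
$r{\left(C,d \right)} = 9 - d$
$a{\left(F,q \right)} = q \left(-7 + F\right)$ ($a{\left(F,q \right)} = \left(F + \left(-7 + 0\right)\right) q = \left(F - 7\right) q = \left(-7 + F\right) q = q \left(-7 + F\right)$)
$a{\left(r{\left(z,7 \right)},-38 \right)} \left(-12\right) = - 38 \left(-7 + \left(9 - 7\right)\right) \left(-12\right) = - 38 \left(-7 + 2\right) \left(-12\right) = \left(-38\right) \left(-5\right) \left(-12\right) = 190 \left(-12\right) = -2280$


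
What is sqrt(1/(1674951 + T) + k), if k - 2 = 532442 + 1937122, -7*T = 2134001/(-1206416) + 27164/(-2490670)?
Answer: sqrt(85142248962527195126623756308916301334089246)/5871678122232628989 ≈ 1571.5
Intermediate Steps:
T = 2673931677447/10516744485520 (T = -(2134001/(-1206416) + 27164/(-2490670))/7 = -(2134001*(-1/1206416) + 27164*(-1/2490670))/7 = -(-2134001/1206416 - 13582/1245335)/7 = -1/7*(-2673931677447/1502392069360) = 2673931677447/10516744485520 ≈ 0.25425)
k = 2469566 (k = 2 + (532442 + 1937122) = 2 + 2469564 = 2469566)
sqrt(1/(1674951 + T) + k) = sqrt(1/(1674951 + 2673931677447/10516744485520) + 2469566) = sqrt(1/(17615034366697886967/10516744485520) + 2469566) = sqrt(10516744485520/17615034366697886967 + 2469566) = sqrt(43501489960839150670031842/17615034366697886967) = sqrt(85142248962527195126623756308916301334089246)/5871678122232628989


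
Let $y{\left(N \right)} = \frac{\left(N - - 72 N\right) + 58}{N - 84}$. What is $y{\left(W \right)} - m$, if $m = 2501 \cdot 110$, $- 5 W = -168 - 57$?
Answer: $- \frac{10732633}{39} \approx -2.752 \cdot 10^{5}$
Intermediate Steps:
$W = 45$ ($W = - \frac{-168 - 57}{5} = \left(- \frac{1}{5}\right) \left(-225\right) = 45$)
$m = 275110$
$y{\left(N \right)} = \frac{58 + 73 N}{-84 + N}$ ($y{\left(N \right)} = \frac{\left(N + 72 N\right) + 58}{-84 + N} = \frac{73 N + 58}{-84 + N} = \frac{58 + 73 N}{-84 + N}$)
$y{\left(W \right)} - m = \frac{58 + 73 \cdot 45}{-84 + 45} - 275110 = \frac{58 + 3285}{-39} - 275110 = \left(- \frac{1}{39}\right) 3343 - 275110 = - \frac{3343}{39} - 275110 = - \frac{10732633}{39}$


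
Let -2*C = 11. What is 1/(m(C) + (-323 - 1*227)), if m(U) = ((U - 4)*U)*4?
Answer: -1/341 ≈ -0.0029326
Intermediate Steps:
C = -11/2 (C = -½*11 = -11/2 ≈ -5.5000)
m(U) = 4*U*(-4 + U) (m(U) = ((-4 + U)*U)*4 = (U*(-4 + U))*4 = 4*U*(-4 + U))
1/(m(C) + (-323 - 1*227)) = 1/(4*(-11/2)*(-4 - 11/2) + (-323 - 1*227)) = 1/(4*(-11/2)*(-19/2) + (-323 - 227)) = 1/(209 - 550) = 1/(-341) = -1/341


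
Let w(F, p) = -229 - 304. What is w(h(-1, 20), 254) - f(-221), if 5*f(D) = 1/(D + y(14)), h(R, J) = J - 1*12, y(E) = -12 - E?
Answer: -658254/1235 ≈ -533.00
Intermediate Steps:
h(R, J) = -12 + J (h(R, J) = J - 12 = -12 + J)
f(D) = 1/(5*(-26 + D)) (f(D) = 1/(5*(D + (-12 - 1*14))) = 1/(5*(D + (-12 - 14))) = 1/(5*(D - 26)) = 1/(5*(-26 + D)))
w(F, p) = -533
w(h(-1, 20), 254) - f(-221) = -533 - 1/(5*(-26 - 221)) = -533 - 1/(5*(-247)) = -533 - (-1)/(5*247) = -533 - 1*(-1/1235) = -533 + 1/1235 = -658254/1235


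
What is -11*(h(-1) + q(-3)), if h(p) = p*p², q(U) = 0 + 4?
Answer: -33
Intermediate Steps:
q(U) = 4
h(p) = p³
-11*(h(-1) + q(-3)) = -11*((-1)³ + 4) = -11*(-1 + 4) = -11*3 = -33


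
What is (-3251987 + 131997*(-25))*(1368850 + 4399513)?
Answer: -37793806760056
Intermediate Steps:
(-3251987 + 131997*(-25))*(1368850 + 4399513) = (-3251987 - 3299925)*5768363 = -6551912*5768363 = -37793806760056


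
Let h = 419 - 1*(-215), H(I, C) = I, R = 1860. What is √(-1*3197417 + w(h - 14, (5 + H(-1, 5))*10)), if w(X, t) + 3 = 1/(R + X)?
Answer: I*√1229088247845/620 ≈ 1788.1*I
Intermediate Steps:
h = 634 (h = 419 + 215 = 634)
w(X, t) = -3 + 1/(1860 + X)
√(-1*3197417 + w(h - 14, (5 + H(-1, 5))*10)) = √(-1*3197417 + (-5579 - 3*(634 - 14))/(1860 + (634 - 14))) = √(-3197417 + (-5579 - 3*620)/(1860 + 620)) = √(-3197417 + (-5579 - 1860)/2480) = √(-3197417 + (1/2480)*(-7439)) = √(-3197417 - 7439/2480) = √(-7929601599/2480) = I*√1229088247845/620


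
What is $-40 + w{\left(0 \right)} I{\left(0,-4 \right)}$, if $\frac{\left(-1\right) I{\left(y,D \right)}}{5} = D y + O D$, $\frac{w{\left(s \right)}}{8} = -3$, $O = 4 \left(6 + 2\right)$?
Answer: $-15400$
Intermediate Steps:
$O = 32$ ($O = 4 \cdot 8 = 32$)
$w{\left(s \right)} = -24$ ($w{\left(s \right)} = 8 \left(-3\right) = -24$)
$I{\left(y,D \right)} = - 160 D - 5 D y$ ($I{\left(y,D \right)} = - 5 \left(D y + 32 D\right) = - 5 \left(32 D + D y\right) = - 160 D - 5 D y$)
$-40 + w{\left(0 \right)} I{\left(0,-4 \right)} = -40 - 24 \left(\left(-5\right) \left(-4\right) \left(32 + 0\right)\right) = -40 - 24 \left(\left(-5\right) \left(-4\right) 32\right) = -40 - 15360 = -15400$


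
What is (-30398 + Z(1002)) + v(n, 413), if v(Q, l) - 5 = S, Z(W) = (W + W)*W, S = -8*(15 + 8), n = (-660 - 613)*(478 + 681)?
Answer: 1977431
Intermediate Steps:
n = -1475407 (n = -1273*1159 = -1475407)
S = -184 (S = -8*23 = -184)
Z(W) = 2*W² (Z(W) = (2*W)*W = 2*W²)
v(Q, l) = -179 (v(Q, l) = 5 - 184 = -179)
(-30398 + Z(1002)) + v(n, 413) = (-30398 + 2*1002²) - 179 = (-30398 + 2*1004004) - 179 = (-30398 + 2008008) - 179 = 1977610 - 179 = 1977431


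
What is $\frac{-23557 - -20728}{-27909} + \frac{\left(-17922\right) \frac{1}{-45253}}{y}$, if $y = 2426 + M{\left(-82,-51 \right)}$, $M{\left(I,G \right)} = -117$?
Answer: $\frac{98700022277}{972062813631} \approx 0.10154$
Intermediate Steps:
$y = 2309$ ($y = 2426 - 117 = 2309$)
$\frac{-23557 - -20728}{-27909} + \frac{\left(-17922\right) \frac{1}{-45253}}{y} = \frac{-23557 - -20728}{-27909} + \frac{\left(-17922\right) \frac{1}{-45253}}{2309} = \left(-23557 + 20728\right) \left(- \frac{1}{27909}\right) + \left(-17922\right) \left(- \frac{1}{45253}\right) \frac{1}{2309} = \left(-2829\right) \left(- \frac{1}{27909}\right) + \frac{17922}{45253} \cdot \frac{1}{2309} = \frac{943}{9303} + \frac{17922}{104489177} = \frac{98700022277}{972062813631}$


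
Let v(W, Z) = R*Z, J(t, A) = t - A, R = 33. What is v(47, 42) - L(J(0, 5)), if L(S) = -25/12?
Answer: 16657/12 ≈ 1388.1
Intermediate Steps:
L(S) = -25/12 (L(S) = -25*1/12 = -25/12)
v(W, Z) = 33*Z
v(47, 42) - L(J(0, 5)) = 33*42 - 1*(-25/12) = 1386 + 25/12 = 16657/12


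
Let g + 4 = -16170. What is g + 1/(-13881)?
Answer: -224511295/13881 ≈ -16174.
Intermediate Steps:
g = -16174 (g = -4 - 16170 = -16174)
g + 1/(-13881) = -16174 + 1/(-13881) = -16174 - 1/13881 = -224511295/13881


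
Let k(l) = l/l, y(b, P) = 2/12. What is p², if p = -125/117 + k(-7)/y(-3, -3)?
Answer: 332929/13689 ≈ 24.321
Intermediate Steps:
y(b, P) = ⅙ (y(b, P) = 2*(1/12) = ⅙)
k(l) = 1
p = 577/117 (p = -125/117 + 1/(⅙) = -125*1/117 + 1*6 = -125/117 + 6 = 577/117 ≈ 4.9316)
p² = (577/117)² = 332929/13689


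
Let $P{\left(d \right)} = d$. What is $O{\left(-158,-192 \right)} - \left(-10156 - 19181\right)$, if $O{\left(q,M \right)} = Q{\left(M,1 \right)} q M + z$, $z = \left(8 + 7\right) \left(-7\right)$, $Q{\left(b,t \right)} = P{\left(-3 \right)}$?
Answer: $-61776$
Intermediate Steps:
$Q{\left(b,t \right)} = -3$
$z = -105$ ($z = 15 \left(-7\right) = -105$)
$O{\left(q,M \right)} = -105 - 3 M q$ ($O{\left(q,M \right)} = - 3 q M - 105 = - 3 M q - 105 = -105 - 3 M q$)
$O{\left(-158,-192 \right)} - \left(-10156 - 19181\right) = \left(-105 - \left(-576\right) \left(-158\right)\right) - \left(-10156 - 19181\right) = \left(-105 - 91008\right) - -29337 = -91113 + 29337 = -61776$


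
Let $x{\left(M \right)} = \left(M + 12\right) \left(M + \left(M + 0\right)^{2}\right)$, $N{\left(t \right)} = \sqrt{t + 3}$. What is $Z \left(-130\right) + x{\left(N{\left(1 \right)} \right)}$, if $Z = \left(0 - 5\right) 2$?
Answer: $1384$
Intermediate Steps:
$N{\left(t \right)} = \sqrt{3 + t}$
$Z = -10$ ($Z = \left(-5\right) 2 = -10$)
$x{\left(M \right)} = \left(12 + M\right) \left(M + M^{2}\right)$
$Z \left(-130\right) + x{\left(N{\left(1 \right)} \right)} = \left(-10\right) \left(-130\right) + \sqrt{3 + 1} \left(12 + \left(\sqrt{3 + 1}\right)^{2} + 13 \sqrt{3 + 1}\right) = 1300 + \sqrt{4} \left(12 + \left(\sqrt{4}\right)^{2} + 13 \sqrt{4}\right) = 1300 + 2 \left(12 + 2^{2} + 13 \cdot 2\right) = 1300 + 2 \left(12 + 4 + 26\right) = 1300 + 2 \cdot 42 = 1300 + 84 = 1384$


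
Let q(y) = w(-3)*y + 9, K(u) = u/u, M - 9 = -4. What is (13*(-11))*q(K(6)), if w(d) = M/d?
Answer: -3146/3 ≈ -1048.7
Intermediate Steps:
M = 5 (M = 9 - 4 = 5)
w(d) = 5/d
K(u) = 1
q(y) = 9 - 5*y/3 (q(y) = (5/(-3))*y + 9 = (5*(-⅓))*y + 9 = -5*y/3 + 9 = 9 - 5*y/3)
(13*(-11))*q(K(6)) = (13*(-11))*(9 - 5/3*1) = -143*(9 - 5/3) = -143*22/3 = -3146/3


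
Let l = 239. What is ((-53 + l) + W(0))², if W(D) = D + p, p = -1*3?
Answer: 33489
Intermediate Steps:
p = -3
W(D) = -3 + D (W(D) = D - 3 = -3 + D)
((-53 + l) + W(0))² = ((-53 + 239) + (-3 + 0))² = (186 - 3)² = 183² = 33489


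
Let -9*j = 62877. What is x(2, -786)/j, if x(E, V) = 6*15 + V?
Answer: 2088/20959 ≈ 0.099623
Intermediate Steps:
x(E, V) = 90 + V
j = -20959/3 (j = -⅑*62877 = -20959/3 ≈ -6986.3)
x(2, -786)/j = (90 - 786)/(-20959/3) = -696*(-3/20959) = 2088/20959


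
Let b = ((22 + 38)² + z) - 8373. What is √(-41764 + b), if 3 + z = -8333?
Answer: 3*I*√6097 ≈ 234.25*I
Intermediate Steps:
z = -8336 (z = -3 - 8333 = -8336)
b = -13109 (b = ((22 + 38)² - 8336) - 8373 = (60² - 8336) - 8373 = (3600 - 8336) - 8373 = -4736 - 8373 = -13109)
√(-41764 + b) = √(-41764 - 13109) = √(-54873) = 3*I*√6097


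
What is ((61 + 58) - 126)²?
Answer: 49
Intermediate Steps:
((61 + 58) - 126)² = (119 - 126)² = (-7)² = 49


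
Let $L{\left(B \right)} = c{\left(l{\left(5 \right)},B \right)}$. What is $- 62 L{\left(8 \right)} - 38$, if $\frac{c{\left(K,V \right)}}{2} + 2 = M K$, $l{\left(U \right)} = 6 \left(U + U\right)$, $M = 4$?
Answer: $-29550$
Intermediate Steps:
$l{\left(U \right)} = 12 U$ ($l{\left(U \right)} = 6 \cdot 2 U = 12 U$)
$c{\left(K,V \right)} = -4 + 8 K$ ($c{\left(K,V \right)} = -4 + 2 \cdot 4 K = -4 + 8 K$)
$L{\left(B \right)} = 476$ ($L{\left(B \right)} = -4 + 8 \cdot 12 \cdot 5 = -4 + 8 \cdot 60 = -4 + 480 = 476$)
$- 62 L{\left(8 \right)} - 38 = \left(-62\right) 476 - 38 = -29512 + \left(-52 + 14\right) = -29512 - 38 = -29550$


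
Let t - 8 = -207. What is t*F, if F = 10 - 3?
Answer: -1393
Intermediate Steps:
t = -199 (t = 8 - 207 = -199)
F = 7
t*F = -199*7 = -1393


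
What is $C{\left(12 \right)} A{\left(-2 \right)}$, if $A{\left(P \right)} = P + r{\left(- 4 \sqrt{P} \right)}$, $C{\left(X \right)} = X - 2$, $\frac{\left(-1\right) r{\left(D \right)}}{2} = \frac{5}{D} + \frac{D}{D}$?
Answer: $-40 - \frac{25 i \sqrt{2}}{2} \approx -40.0 - 17.678 i$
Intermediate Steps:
$r{\left(D \right)} = -2 - \frac{10}{D}$ ($r{\left(D \right)} = - 2 \left(\frac{5}{D} + \frac{D}{D}\right) = - 2 \left(\frac{5}{D} + 1\right) = - 2 \left(1 + \frac{5}{D}\right) = -2 - \frac{10}{D}$)
$C{\left(X \right)} = -2 + X$
$A{\left(P \right)} = -2 + P + \frac{5}{2 \sqrt{P}}$ ($A{\left(P \right)} = P - \left(2 + \frac{10}{\left(-4\right) \sqrt{P}}\right) = P - \left(2 + 10 \left(- \frac{1}{4 \sqrt{P}}\right)\right) = P - \left(2 - \frac{5}{2 \sqrt{P}}\right) = -2 + P + \frac{5}{2 \sqrt{P}}$)
$C{\left(12 \right)} A{\left(-2 \right)} = \left(-2 + 12\right) \left(-2 - 2 + \frac{5}{2 i \sqrt{2}}\right) = 10 \left(-2 - 2 + \frac{5 \left(- \frac{i \sqrt{2}}{2}\right)}{2}\right) = 10 \left(-2 - 2 - \frac{5 i \sqrt{2}}{4}\right) = 10 \left(-4 - \frac{5 i \sqrt{2}}{4}\right) = -40 - \frac{25 i \sqrt{2}}{2}$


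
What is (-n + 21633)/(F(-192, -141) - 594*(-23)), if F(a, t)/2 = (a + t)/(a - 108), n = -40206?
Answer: 1030650/227737 ≈ 4.5256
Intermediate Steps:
F(a, t) = 2*(a + t)/(-108 + a) (F(a, t) = 2*((a + t)/(a - 108)) = 2*((a + t)/(-108 + a)) = 2*(a + t)/(-108 + a))
(-n + 21633)/(F(-192, -141) - 594*(-23)) = (-1*(-40206) + 21633)/(2*(-192 - 141)/(-108 - 192) - 594*(-23)) = (40206 + 21633)/(2*(-333)/(-300) + 13662) = 61839/(2*(-1/300)*(-333) + 13662) = 61839/(111/50 + 13662) = 61839/(683211/50) = 61839*(50/683211) = 1030650/227737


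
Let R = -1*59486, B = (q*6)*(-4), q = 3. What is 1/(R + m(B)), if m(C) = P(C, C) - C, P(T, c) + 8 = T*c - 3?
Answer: -1/54241 ≈ -1.8436e-5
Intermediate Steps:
B = -72 (B = (3*6)*(-4) = 18*(-4) = -72)
P(T, c) = -11 + T*c (P(T, c) = -8 + (T*c - 3) = -8 + (-3 + T*c) = -11 + T*c)
R = -59486
m(C) = -11 + C² - C (m(C) = (-11 + C*C) - C = (-11 + C²) - C = -11 + C² - C)
1/(R + m(B)) = 1/(-59486 + (-11 + (-72)² - 1*(-72))) = 1/(-59486 + (-11 + 5184 + 72)) = 1/(-59486 + 5245) = 1/(-54241) = -1/54241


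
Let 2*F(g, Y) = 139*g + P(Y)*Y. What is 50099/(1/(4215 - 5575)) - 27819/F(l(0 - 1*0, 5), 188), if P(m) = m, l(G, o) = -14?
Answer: -1137780381179/16699 ≈ -6.8135e+7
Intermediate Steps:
F(g, Y) = Y²/2 + 139*g/2 (F(g, Y) = (139*g + Y*Y)/2 = (139*g + Y²)/2 = (Y² + 139*g)/2 = Y²/2 + 139*g/2)
50099/(1/(4215 - 5575)) - 27819/F(l(0 - 1*0, 5), 188) = 50099/(1/(4215 - 5575)) - 27819/((½)*188² + (139/2)*(-14)) = 50099/(1/(-1360)) - 27819/((½)*35344 - 973) = 50099/(-1/1360) - 27819/(17672 - 973) = 50099*(-1360) - 27819/16699 = -68134640 - 27819*1/16699 = -68134640 - 27819/16699 = -1137780381179/16699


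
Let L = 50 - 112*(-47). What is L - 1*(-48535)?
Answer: 53849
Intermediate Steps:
L = 5314 (L = 50 + 5264 = 5314)
L - 1*(-48535) = 5314 - 1*(-48535) = 5314 + 48535 = 53849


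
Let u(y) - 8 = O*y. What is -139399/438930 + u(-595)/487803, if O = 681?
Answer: -81949326769/71370456930 ≈ -1.1482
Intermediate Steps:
u(y) = 8 + 681*y
-139399/438930 + u(-595)/487803 = -139399/438930 + (8 + 681*(-595))/487803 = -139399*1/438930 + (8 - 405195)*(1/487803) = -139399/438930 - 405187*1/487803 = -139399/438930 - 405187/487803 = -81949326769/71370456930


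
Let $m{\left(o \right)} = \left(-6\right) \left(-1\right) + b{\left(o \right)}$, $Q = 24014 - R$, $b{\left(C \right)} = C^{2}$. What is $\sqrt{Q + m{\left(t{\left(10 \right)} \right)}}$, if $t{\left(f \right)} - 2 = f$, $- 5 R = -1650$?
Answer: $\sqrt{23834} \approx 154.38$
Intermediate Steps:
$R = 330$ ($R = \left(- \frac{1}{5}\right) \left(-1650\right) = 330$)
$t{\left(f \right)} = 2 + f$
$Q = 23684$ ($Q = 24014 - 330 = 23684$)
$m{\left(o \right)} = 6 + o^{2}$ ($m{\left(o \right)} = \left(-6\right) \left(-1\right) + o^{2} = 6 + o^{2}$)
$\sqrt{Q + m{\left(t{\left(10 \right)} \right)}} = \sqrt{23684 + \left(6 + \left(2 + 10\right)^{2}\right)} = \sqrt{23684 + \left(6 + 12^{2}\right)} = \sqrt{23684 + \left(6 + 144\right)} = \sqrt{23684 + 150} = \sqrt{23834}$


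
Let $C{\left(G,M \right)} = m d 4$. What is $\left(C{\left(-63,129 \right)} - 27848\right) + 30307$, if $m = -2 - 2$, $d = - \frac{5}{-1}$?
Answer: $2379$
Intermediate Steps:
$d = 5$ ($d = \left(-5\right) \left(-1\right) = 5$)
$m = -4$ ($m = -2 - 2 = -4$)
$C{\left(G,M \right)} = -80$ ($C{\left(G,M \right)} = \left(-4\right) 5 \cdot 4 = \left(-20\right) 4 = -80$)
$\left(C{\left(-63,129 \right)} - 27848\right) + 30307 = \left(-80 - 27848\right) + 30307 = -27928 + 30307 = 2379$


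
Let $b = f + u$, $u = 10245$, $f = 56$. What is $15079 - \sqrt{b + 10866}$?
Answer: $15079 - \sqrt{21167} \approx 14934.0$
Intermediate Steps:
$b = 10301$ ($b = 56 + 10245 = 10301$)
$15079 - \sqrt{b + 10866} = 15079 - \sqrt{10301 + 10866} = 15079 - \sqrt{21167}$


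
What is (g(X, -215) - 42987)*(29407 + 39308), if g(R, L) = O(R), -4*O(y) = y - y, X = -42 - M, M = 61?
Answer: -2953851705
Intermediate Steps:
X = -103 (X = -42 - 1*61 = -42 - 61 = -103)
O(y) = 0 (O(y) = -(y - y)/4 = -¼*0 = 0)
g(R, L) = 0
(g(X, -215) - 42987)*(29407 + 39308) = (0 - 42987)*(29407 + 39308) = -42987*68715 = -2953851705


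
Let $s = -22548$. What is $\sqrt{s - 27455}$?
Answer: $i \sqrt{50003} \approx 223.61 i$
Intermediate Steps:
$\sqrt{s - 27455} = \sqrt{-22548 - 27455} = \sqrt{-50003} = i \sqrt{50003}$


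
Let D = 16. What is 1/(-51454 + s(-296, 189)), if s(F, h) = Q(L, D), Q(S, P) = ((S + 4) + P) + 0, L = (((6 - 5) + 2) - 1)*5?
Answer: -1/51424 ≈ -1.9446e-5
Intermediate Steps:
L = 10 (L = ((1 + 2) - 1)*5 = (3 - 1)*5 = 2*5 = 10)
Q(S, P) = 4 + P + S (Q(S, P) = ((4 + S) + P) + 0 = (4 + P + S) + 0 = 4 + P + S)
s(F, h) = 30 (s(F, h) = 4 + 16 + 10 = 30)
1/(-51454 + s(-296, 189)) = 1/(-51454 + 30) = 1/(-51424) = -1/51424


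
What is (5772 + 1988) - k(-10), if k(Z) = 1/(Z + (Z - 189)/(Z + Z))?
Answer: 7780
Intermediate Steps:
k(Z) = 1/(Z + (-189 + Z)/(2*Z)) (k(Z) = 1/(Z + (-189 + Z)/((2*Z))) = 1/(Z + (-189 + Z)*(1/(2*Z))) = 1/(Z + (-189 + Z)/(2*Z)))
(5772 + 1988) - k(-10) = (5772 + 1988) - 2*(-10)/(-189 - 10 + 2*(-10)²) = 7760 - 2*(-10)/(-189 - 10 + 2*100) = 7760 - 2*(-10)/(-189 - 10 + 200) = 7760 - 2*(-10)/1 = 7760 - 2*(-10) = 7760 - 1*(-20) = 7760 + 20 = 7780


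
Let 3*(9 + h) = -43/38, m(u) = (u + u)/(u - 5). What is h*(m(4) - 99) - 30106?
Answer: -3317701/114 ≈ -29103.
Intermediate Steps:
m(u) = 2*u/(-5 + u) (m(u) = (2*u)/(-5 + u) = 2*u/(-5 + u))
h = -1069/114 (h = -9 + (-43/38)/3 = -9 + (-43*1/38)/3 = -9 + (⅓)*(-43/38) = -9 - 43/114 = -1069/114 ≈ -9.3772)
h*(m(4) - 99) - 30106 = -1069*(2*4/(-5 + 4) - 99)/114 - 30106 = -1069*(2*4/(-1) - 99)/114 - 30106 = -1069*(2*4*(-1) - 99)/114 - 30106 = -1069*(-8 - 99)/114 - 30106 = -1069/114*(-107) - 30106 = 114383/114 - 30106 = -3317701/114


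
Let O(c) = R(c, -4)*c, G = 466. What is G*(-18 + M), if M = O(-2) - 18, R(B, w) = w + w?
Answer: -9320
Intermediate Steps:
R(B, w) = 2*w
O(c) = -8*c (O(c) = (2*(-4))*c = -8*c)
M = -2 (M = -8*(-2) - 18 = 16 - 18 = -2)
G*(-18 + M) = 466*(-18 - 2) = 466*(-20) = -9320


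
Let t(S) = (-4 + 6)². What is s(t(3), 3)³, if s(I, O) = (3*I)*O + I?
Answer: 64000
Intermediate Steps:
t(S) = 4 (t(S) = 2² = 4)
s(I, O) = I + 3*I*O (s(I, O) = 3*I*O + I = I + 3*I*O)
s(t(3), 3)³ = (4*(1 + 3*3))³ = (4*(1 + 9))³ = (4*10)³ = 40³ = 64000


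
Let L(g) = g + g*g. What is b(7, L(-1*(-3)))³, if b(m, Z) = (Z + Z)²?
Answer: 191102976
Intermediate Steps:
L(g) = g + g²
b(m, Z) = 4*Z² (b(m, Z) = (2*Z)² = 4*Z²)
b(7, L(-1*(-3)))³ = (4*((-1*(-3))*(1 - 1*(-3)))²)³ = (4*(3*(1 + 3))²)³ = (4*(3*4)²)³ = (4*12²)³ = (4*144)³ = 576³ = 191102976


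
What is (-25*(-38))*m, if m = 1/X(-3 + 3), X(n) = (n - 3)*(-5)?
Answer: 190/3 ≈ 63.333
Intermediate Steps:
X(n) = 15 - 5*n (X(n) = (-3 + n)*(-5) = 15 - 5*n)
m = 1/15 (m = 1/(15 - 5*(-3 + 3)) = 1/(15 - 5*0) = 1/(15 + 0) = 1/15 ≈ 0.066667)
(-25*(-38))*m = -25*(-38)*(1/15) = 950*(1/15) = 190/3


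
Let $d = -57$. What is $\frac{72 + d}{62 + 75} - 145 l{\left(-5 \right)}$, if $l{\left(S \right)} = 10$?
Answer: $- \frac{198635}{137} \approx -1449.9$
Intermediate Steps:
$\frac{72 + d}{62 + 75} - 145 l{\left(-5 \right)} = \frac{72 - 57}{62 + 75} - 1450 = \frac{15}{137} - 1450 = - \frac{198635}{137}$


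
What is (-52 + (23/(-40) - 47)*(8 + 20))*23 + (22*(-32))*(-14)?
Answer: -219783/10 ≈ -21978.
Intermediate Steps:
(-52 + (23/(-40) - 47)*(8 + 20))*23 + (22*(-32))*(-14) = (-52 + (23*(-1/40) - 47)*28)*23 - 704*(-14) = (-52 + (-23/40 - 47)*28)*23 + 9856 = (-52 - 1903/40*28)*23 + 9856 = (-52 - 13321/10)*23 + 9856 = -13841/10*23 + 9856 = -318343/10 + 9856 = -219783/10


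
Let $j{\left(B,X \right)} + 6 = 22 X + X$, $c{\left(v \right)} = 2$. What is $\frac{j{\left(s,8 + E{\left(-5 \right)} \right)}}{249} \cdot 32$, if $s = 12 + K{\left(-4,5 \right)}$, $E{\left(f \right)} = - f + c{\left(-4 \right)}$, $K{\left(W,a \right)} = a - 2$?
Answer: $\frac{3616}{83} \approx 43.566$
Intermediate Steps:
$K{\left(W,a \right)} = -2 + a$ ($K{\left(W,a \right)} = a - 2 = -2 + a$)
$E{\left(f \right)} = 2 - f$ ($E{\left(f \right)} = - f + 2 = 2 - f$)
$s = 15$ ($s = 12 + \left(-2 + 5\right) = 12 + 3 = 15$)
$j{\left(B,X \right)} = -6 + 23 X$ ($j{\left(B,X \right)} = -6 + \left(22 X + X\right) = -6 + 23 X$)
$\frac{j{\left(s,8 + E{\left(-5 \right)} \right)}}{249} \cdot 32 = \frac{-6 + 23 \left(8 + \left(2 - -5\right)\right)}{249} \cdot 32 = \left(-6 + 23 \left(8 + \left(2 + 5\right)\right)\right) \frac{1}{249} \cdot 32 = \left(-6 + 23 \left(8 + 7\right)\right) \frac{1}{249} \cdot 32 = \left(-6 + 23 \cdot 15\right) \frac{1}{249} \cdot 32 = \left(-6 + 345\right) \frac{1}{249} \cdot 32 = 339 \cdot \frac{1}{249} \cdot 32 = \frac{113}{83} \cdot 32 = \frac{3616}{83}$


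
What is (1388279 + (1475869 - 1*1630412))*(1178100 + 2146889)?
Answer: 4102158628904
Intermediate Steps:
(1388279 + (1475869 - 1*1630412))*(1178100 + 2146889) = (1388279 + (1475869 - 1630412))*3324989 = (1388279 - 154543)*3324989 = 1233736*3324989 = 4102158628904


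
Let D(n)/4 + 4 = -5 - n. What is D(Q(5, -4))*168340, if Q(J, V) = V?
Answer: -3366800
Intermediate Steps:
D(n) = -36 - 4*n (D(n) = -16 + 4*(-5 - n) = -16 + (-20 - 4*n) = -36 - 4*n)
D(Q(5, -4))*168340 = (-36 - 4*(-4))*168340 = (-36 + 16)*168340 = -20*168340 = -3366800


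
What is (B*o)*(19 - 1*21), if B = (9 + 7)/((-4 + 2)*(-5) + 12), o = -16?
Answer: 256/11 ≈ 23.273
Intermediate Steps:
B = 8/11 (B = 16/(-2*(-5) + 12) = 16/(10 + 12) = 16/22 = 16*(1/22) = 8/11 ≈ 0.72727)
(B*o)*(19 - 1*21) = ((8/11)*(-16))*(19 - 1*21) = -128*(19 - 21)/11 = -128/11*(-2) = 256/11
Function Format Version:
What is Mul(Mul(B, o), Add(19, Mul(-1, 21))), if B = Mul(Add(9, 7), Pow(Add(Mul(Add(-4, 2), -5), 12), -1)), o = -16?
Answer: Rational(256, 11) ≈ 23.273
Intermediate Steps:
B = Rational(8, 11) (B = Mul(16, Pow(Add(Mul(-2, -5), 12), -1)) = Mul(16, Pow(Add(10, 12), -1)) = Mul(16, Pow(22, -1)) = Mul(16, Rational(1, 22)) = Rational(8, 11) ≈ 0.72727)
Mul(Mul(B, o), Add(19, Mul(-1, 21))) = Mul(Mul(Rational(8, 11), -16), Add(19, Mul(-1, 21))) = Mul(Rational(-128, 11), Add(19, -21)) = Mul(Rational(-128, 11), -2) = Rational(256, 11)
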